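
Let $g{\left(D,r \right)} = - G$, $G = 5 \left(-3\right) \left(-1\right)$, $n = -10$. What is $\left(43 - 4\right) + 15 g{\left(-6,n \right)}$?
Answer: $-186$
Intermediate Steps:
$G = 15$ ($G = \left(-15\right) \left(-1\right) = 15$)
$g{\left(D,r \right)} = -15$ ($g{\left(D,r \right)} = \left(-1\right) 15 = -15$)
$\left(43 - 4\right) + 15 g{\left(-6,n \right)} = \left(43 - 4\right) + 15 \left(-15\right) = \left(43 - 4\right) - 225 = 39 - 225 = -186$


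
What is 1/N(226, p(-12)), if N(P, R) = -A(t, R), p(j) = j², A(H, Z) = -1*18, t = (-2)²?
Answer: 1/18 ≈ 0.055556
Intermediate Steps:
t = 4
A(H, Z) = -18
N(P, R) = 18 (N(P, R) = -1*(-18) = 18)
1/N(226, p(-12)) = 1/18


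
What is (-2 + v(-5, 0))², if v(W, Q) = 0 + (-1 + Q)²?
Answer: 1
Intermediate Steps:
v(W, Q) = (-1 + Q)²
(-2 + v(-5, 0))² = (-2 + (-1 + 0)²)² = (-2 + (-1)²)² = (-2 + 1)² = (-1)² = 1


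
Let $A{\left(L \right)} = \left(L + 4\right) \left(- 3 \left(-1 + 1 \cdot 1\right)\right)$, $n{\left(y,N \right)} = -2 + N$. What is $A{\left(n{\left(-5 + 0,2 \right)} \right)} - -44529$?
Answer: $44529$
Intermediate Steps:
$A{\left(L \right)} = 0$ ($A{\left(L \right)} = \left(4 + L\right) \left(- 3 \left(-1 + 1\right)\right) = \left(4 + L\right) \left(\left(-3\right) 0\right) = \left(4 + L\right) 0 = 0$)
$A{\left(n{\left(-5 + 0,2 \right)} \right)} - -44529 = 0 - -44529 = 0 + 44529 = 44529$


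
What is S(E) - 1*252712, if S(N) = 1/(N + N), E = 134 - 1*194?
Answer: -30325441/120 ≈ -2.5271e+5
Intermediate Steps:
E = -60 (E = 134 - 194 = -60)
S(N) = 1/(2*N)
S(E) - 1*252712 = (½)/(-60) - 1*252712 = (½)*(-1/60) - 252712 = -1/120 - 252712 = -30325441/120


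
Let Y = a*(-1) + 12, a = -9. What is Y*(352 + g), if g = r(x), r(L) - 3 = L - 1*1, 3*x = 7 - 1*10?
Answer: 7413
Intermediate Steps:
Y = 21 (Y = -9*(-1) + 12 = 9 + 12 = 21)
x = -1 (x = (7 - 1*10)/3 = (7 - 10)/3 = (⅓)*(-3) = -1)
r(L) = 2 + L (r(L) = 3 + (L - 1*1) = 3 + (L - 1) = 3 + (-1 + L) = 2 + L)
g = 1 (g = 2 - 1 = 1)
Y*(352 + g) = 21*(352 + 1) = 21*353 = 7413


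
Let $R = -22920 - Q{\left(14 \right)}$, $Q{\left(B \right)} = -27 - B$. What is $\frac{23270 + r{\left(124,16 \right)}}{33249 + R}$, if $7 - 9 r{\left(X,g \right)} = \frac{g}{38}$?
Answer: $\frac{795859}{354654} \approx 2.244$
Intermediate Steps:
$r{\left(X,g \right)} = \frac{7}{9} - \frac{g}{342}$ ($r{\left(X,g \right)} = \frac{7}{9} - \frac{g \frac{1}{38}}{9} = \frac{7}{9} - \frac{\frac{1}{38} g}{9} = \frac{7}{9} - \frac{g}{342}$)
$R = -22879$ ($R = -22920 - \left(-27 - 14\right) = -22920 - -41 = -22920 + 41 = -22879$)
$\frac{23270 + r{\left(124,16 \right)}}{33249 + R} = \frac{23270 + \left(\frac{7}{9} - \frac{8}{171}\right)}{33249 - 22879} = \frac{23270 + \left(\frac{7}{9} - \frac{8}{171}\right)}{10370} = \left(23270 + \frac{125}{171}\right) \frac{1}{10370} = \frac{3979295}{171} \cdot \frac{1}{10370} = \frac{795859}{354654}$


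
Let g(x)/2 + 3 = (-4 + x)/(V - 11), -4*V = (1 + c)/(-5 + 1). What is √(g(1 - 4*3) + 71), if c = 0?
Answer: √82985/35 ≈ 8.2306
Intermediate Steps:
V = 1/16 (V = -(1 + 0)/(4*(-5 + 1)) = -1/(4*(-4)) = -(-1)/(4*4) = -¼*(-¼) = 1/16 ≈ 0.062500)
g(x) = -922/175 - 32*x/175 (g(x) = -6 + 2*((-4 + x)/(1/16 - 11)) = -6 + 2*((-4 + x)/(-175/16)) = -6 + 2*((-4 + x)*(-16/175)) = -6 + 2*(64/175 - 16*x/175) = -6 + (128/175 - 32*x/175) = -922/175 - 32*x/175)
√(g(1 - 4*3) + 71) = √((-922/175 - 32*(1 - 4*3)/175) + 71) = √((-922/175 - 32*(1 - 12)/175) + 71) = √((-922/175 - 32/175*(-11)) + 71) = √((-922/175 + 352/175) + 71) = √(-114/35 + 71) = √(2371/35) = √82985/35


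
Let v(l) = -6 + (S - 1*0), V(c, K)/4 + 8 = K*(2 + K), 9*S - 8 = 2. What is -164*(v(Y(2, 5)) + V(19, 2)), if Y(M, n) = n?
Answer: 7216/9 ≈ 801.78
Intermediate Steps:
S = 10/9 (S = 8/9 + (⅑)*2 = 8/9 + 2/9 = 10/9 ≈ 1.1111)
V(c, K) = -32 + 4*K*(2 + K) (V(c, K) = -32 + 4*(K*(2 + K)) = -32 + 4*K*(2 + K))
v(l) = -44/9 (v(l) = -6 + (10/9 - 1*0) = -6 + (10/9 + 0) = -6 + 10/9 = -44/9)
-164*(v(Y(2, 5)) + V(19, 2)) = -164*(-44/9 + (-32 + 4*2² + 8*2)) = -164*(-44/9 + (-32 + 4*4 + 16)) = -164*(-44/9 + (-32 + 16 + 16)) = -164*(-44/9 + 0) = -164*(-44/9) = 7216/9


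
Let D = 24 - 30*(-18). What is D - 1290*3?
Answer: -3306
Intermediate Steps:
D = 564 (D = 24 + 540 = 564)
D - 1290*3 = 564 - 1290*3 = 564 - 3870 = -3306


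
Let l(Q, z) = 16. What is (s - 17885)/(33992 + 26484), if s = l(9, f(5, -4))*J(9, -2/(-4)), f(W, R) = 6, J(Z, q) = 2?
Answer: -17853/60476 ≈ -0.29521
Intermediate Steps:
s = 32 (s = 16*2 = 32)
(s - 17885)/(33992 + 26484) = (32 - 17885)/(33992 + 26484) = -17853/60476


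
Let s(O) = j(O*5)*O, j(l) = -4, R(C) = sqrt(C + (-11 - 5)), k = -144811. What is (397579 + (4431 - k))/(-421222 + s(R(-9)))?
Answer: -115166517631/88713986842 + 2734105*I/44356993421 ≈ -1.2982 + 6.1639e-5*I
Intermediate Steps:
R(C) = sqrt(-16 + C) (R(C) = sqrt(C - 16) = sqrt(-16 + C))
s(O) = -4*O
(397579 + (4431 - k))/(-421222 + s(R(-9))) = (397579 + (4431 - 1*(-144811)))/(-421222 - 4*sqrt(-16 - 9)) = (397579 + (4431 + 144811))/(-421222 - 20*I) = (397579 + 149242)/(-421222 - 20*I) = 546821/(-421222 - 20*I) = 546821*((-421222 + 20*I)/177427973684) = 546821*(-421222 + 20*I)/177427973684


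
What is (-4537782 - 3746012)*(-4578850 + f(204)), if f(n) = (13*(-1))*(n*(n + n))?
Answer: 46893447805604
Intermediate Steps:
f(n) = -26*n**2 (f(n) = -13*n*2*n = -26*n**2)
(-4537782 - 3746012)*(-4578850 + f(204)) = (-4537782 - 3746012)*(-4578850 - 26*204**2) = -8283794*(-4578850 - 26*41616) = -8283794*(-4578850 - 1082016) = -8283794*(-5660866) = 46893447805604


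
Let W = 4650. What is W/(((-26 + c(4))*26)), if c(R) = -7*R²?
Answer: -775/598 ≈ -1.2960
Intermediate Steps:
W/(((-26 + c(4))*26)) = 4650/(((-26 - 7*4²)*26)) = 4650/(((-26 - 7*16)*26)) = 4650/(((-26 - 112)*26)) = 4650/((-138*26)) = 4650/(-3588) = 4650*(-1/3588) = -775/598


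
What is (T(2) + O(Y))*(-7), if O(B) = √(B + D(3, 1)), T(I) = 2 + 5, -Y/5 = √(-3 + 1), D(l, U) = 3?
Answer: -49 - 7*√(3 - 5*I*√2) ≈ -65.177 + 10.709*I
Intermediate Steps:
Y = -5*I*√2 (Y = -5*√(-3 + 1) = -5*I*√2 ≈ -7.0711*I)
T(I) = 7
O(B) = √(3 + B) (O(B) = √(B + 3) = √(3 + B))
(T(2) + O(Y))*(-7) = (7 + √(3 - 5*I*√2))*(-7) = -49 - 7*√(3 - 5*I*√2)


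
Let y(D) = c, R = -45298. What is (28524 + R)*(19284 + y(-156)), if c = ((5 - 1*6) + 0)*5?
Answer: -323385946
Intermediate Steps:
c = -5 (c = ((5 - 6) + 0)*5 = (-1 + 0)*5 = -1*5 = -5)
y(D) = -5
(28524 + R)*(19284 + y(-156)) = (28524 - 45298)*(19284 - 5) = -16774*19279 = -323385946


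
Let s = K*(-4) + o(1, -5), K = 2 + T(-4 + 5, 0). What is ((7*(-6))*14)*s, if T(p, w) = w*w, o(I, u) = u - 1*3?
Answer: 9408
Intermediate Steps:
o(I, u) = -3 + u (o(I, u) = u - 3 = -3 + u)
T(p, w) = w²
K = 2 (K = 2 + 0² = 2 + 0 = 2)
s = -16 (s = 2*(-4) + (-3 - 5) = -8 - 8 = -16)
((7*(-6))*14)*s = ((7*(-6))*14)*(-16) = -42*14*(-16) = -588*(-16) = 9408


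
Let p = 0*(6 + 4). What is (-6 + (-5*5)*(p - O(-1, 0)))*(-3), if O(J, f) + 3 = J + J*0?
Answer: 318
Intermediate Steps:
O(J, f) = -3 + J (O(J, f) = -3 + (J + J*0) = -3 + (J + 0) = -3 + J)
p = 0 (p = 0*10 = 0)
(-6 + (-5*5)*(p - O(-1, 0)))*(-3) = (-6 + (-5*5)*(0 - (-3 - 1)))*(-3) = (-6 - 25*(0 - 1*(-4)))*(-3) = (-6 - 25*(0 + 4))*(-3) = (-6 - 25*4)*(-3) = (-6 - 100)*(-3) = -106*(-3) = 318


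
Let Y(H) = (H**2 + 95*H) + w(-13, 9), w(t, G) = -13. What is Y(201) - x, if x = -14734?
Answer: 74217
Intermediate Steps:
Y(H) = -13 + H**2 + 95*H (Y(H) = (H**2 + 95*H) - 13 = -13 + H**2 + 95*H)
Y(201) - x = (-13 + 201**2 + 95*201) - 1*(-14734) = (-13 + 40401 + 19095) + 14734 = 59483 + 14734 = 74217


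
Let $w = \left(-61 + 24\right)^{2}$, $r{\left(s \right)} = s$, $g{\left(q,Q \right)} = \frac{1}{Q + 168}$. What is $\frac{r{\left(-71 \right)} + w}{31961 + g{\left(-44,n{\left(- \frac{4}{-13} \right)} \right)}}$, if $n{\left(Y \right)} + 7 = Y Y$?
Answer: $\frac{17669025}{435069197} \approx 0.040612$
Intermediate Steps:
$n{\left(Y \right)} = -7 + Y^{2}$ ($n{\left(Y \right)} = -7 + Y Y = -7 + Y^{2}$)
$g{\left(q,Q \right)} = \frac{1}{168 + Q}$
$w = 1369$ ($w = \left(-37\right)^{2} = 1369$)
$\frac{r{\left(-71 \right)} + w}{31961 + g{\left(-44,n{\left(- \frac{4}{-13} \right)} \right)}} = \frac{-71 + 1369}{31961 + \frac{1}{168 - \left(7 - \left(- \frac{4}{-13}\right)^{2}\right)}} = \frac{1298}{31961 + \frac{1}{168 - \left(7 - \left(\left(-4\right) \left(- \frac{1}{13}\right)\right)^{2}\right)}} = \frac{1298}{31961 + \frac{1}{168 - \left(7 - \left(\frac{4}{13}\right)^{2}\right)}} = \frac{1298}{31961 + \frac{1}{168 + \left(-7 + \frac{16}{169}\right)}} = \frac{1298}{31961 + \frac{1}{168 - \frac{1167}{169}}} = \frac{1298}{31961 + \frac{1}{\frac{27225}{169}}} = \frac{1298}{31961 + \frac{169}{27225}} = \frac{1298}{\frac{870138394}{27225}} = 1298 \cdot \frac{27225}{870138394} = \frac{17669025}{435069197}$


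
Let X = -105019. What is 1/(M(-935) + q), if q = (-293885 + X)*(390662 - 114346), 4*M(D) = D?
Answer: -4/440894231591 ≈ -9.0725e-12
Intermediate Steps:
M(D) = D/4
q = -110223557664 (q = (-293885 - 105019)*(390662 - 114346) = -398904*276316 = -110223557664)
1/(M(-935) + q) = 1/((1/4)*(-935) - 110223557664) = 1/(-935/4 - 110223557664) = 1/(-440894231591/4) = -4/440894231591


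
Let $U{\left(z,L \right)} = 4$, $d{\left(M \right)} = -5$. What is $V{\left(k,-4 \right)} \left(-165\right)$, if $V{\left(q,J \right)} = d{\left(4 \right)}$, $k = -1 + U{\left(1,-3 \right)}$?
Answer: $825$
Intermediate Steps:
$k = 3$ ($k = -1 + 4 = 3$)
$V{\left(q,J \right)} = -5$
$V{\left(k,-4 \right)} \left(-165\right) = \left(-5\right) \left(-165\right) = 825$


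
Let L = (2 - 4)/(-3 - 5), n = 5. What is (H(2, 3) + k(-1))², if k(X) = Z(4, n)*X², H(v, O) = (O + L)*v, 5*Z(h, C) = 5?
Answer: 225/4 ≈ 56.250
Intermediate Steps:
Z(h, C) = 1 (Z(h, C) = (⅕)*5 = 1)
L = ¼ (L = -2/(-8) = -2*(-⅛) = ¼ ≈ 0.25000)
H(v, O) = v*(¼ + O) (H(v, O) = (O + ¼)*v = (¼ + O)*v = v*(¼ + O))
k(X) = X² (k(X) = 1*X² = X²)
(H(2, 3) + k(-1))² = (2*(¼ + 3) + (-1)²)² = (2*(13/4) + 1)² = (13/2 + 1)² = (15/2)² = 225/4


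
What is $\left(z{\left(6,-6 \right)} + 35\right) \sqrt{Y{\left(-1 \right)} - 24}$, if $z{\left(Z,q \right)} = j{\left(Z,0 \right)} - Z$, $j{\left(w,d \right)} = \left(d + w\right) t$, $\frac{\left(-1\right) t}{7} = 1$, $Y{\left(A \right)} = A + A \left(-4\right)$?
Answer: $- 13 i \sqrt{21} \approx - 59.573 i$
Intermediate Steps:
$Y{\left(A \right)} = - 3 A$ ($Y{\left(A \right)} = A - 4 A = - 3 A$)
$t = -7$ ($t = \left(-7\right) 1 = -7$)
$j{\left(w,d \right)} = - 7 d - 7 w$ ($j{\left(w,d \right)} = \left(d + w\right) \left(-7\right) = - 7 d - 7 w$)
$z{\left(Z,q \right)} = - 8 Z$ ($z{\left(Z,q \right)} = \left(\left(-7\right) 0 - 7 Z\right) - Z = \left(0 - 7 Z\right) - Z = - 7 Z - Z = - 8 Z$)
$\left(z{\left(6,-6 \right)} + 35\right) \sqrt{Y{\left(-1 \right)} - 24} = \left(\left(-8\right) 6 + 35\right) \sqrt{\left(-3\right) \left(-1\right) - 24} = \left(-48 + 35\right) \sqrt{3 - 24} = - 13 \sqrt{-21} = - 13 i \sqrt{21}$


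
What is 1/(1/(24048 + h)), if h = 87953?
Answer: 112001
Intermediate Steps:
1/(1/(24048 + h)) = 1/(1/(24048 + 87953)) = 1/(1/112001) = 112001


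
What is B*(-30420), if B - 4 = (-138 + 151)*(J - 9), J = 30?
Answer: -8426340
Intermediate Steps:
B = 277 (B = 4 + (-138 + 151)*(30 - 9) = 4 + 13*21 = 4 + 273 = 277)
B*(-30420) = 277*(-30420) = -8426340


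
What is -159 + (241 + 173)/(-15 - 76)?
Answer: -14883/91 ≈ -163.55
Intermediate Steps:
-159 + (241 + 173)/(-15 - 76) = -159 + 414/(-91) = -159 + 414*(-1/91) = -159 - 414/91 = -14883/91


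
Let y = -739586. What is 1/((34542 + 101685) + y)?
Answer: -1/603359 ≈ -1.6574e-6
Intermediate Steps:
1/((34542 + 101685) + y) = 1/((34542 + 101685) - 739586) = 1/(136227 - 739586) = 1/(-603359) = -1/603359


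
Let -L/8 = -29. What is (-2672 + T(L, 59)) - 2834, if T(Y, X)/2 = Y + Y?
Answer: -4578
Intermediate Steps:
L = 232 (L = -8*(-29) = 232)
T(Y, X) = 4*Y (T(Y, X) = 2*(Y + Y) = 2*(2*Y) = 4*Y)
(-2672 + T(L, 59)) - 2834 = (-2672 + 4*232) - 2834 = (-2672 + 928) - 2834 = -1744 - 2834 = -4578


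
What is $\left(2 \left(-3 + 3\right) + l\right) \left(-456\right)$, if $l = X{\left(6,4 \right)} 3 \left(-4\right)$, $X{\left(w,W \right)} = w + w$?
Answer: $65664$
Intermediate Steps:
$X{\left(w,W \right)} = 2 w$
$l = -144$ ($l = 2 \cdot 6 \cdot 3 \left(-4\right) = 12 \cdot 3 \left(-4\right) = 36 \left(-4\right) = -144$)
$\left(2 \left(-3 + 3\right) + l\right) \left(-456\right) = \left(2 \left(-3 + 3\right) - 144\right) \left(-456\right) = \left(2 \cdot 0 - 144\right) \left(-456\right) = \left(0 - 144\right) \left(-456\right) = \left(-144\right) \left(-456\right) = 65664$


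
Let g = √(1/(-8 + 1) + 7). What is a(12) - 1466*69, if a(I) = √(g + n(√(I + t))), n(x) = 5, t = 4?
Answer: -101154 + √(245 + 28*√21)/7 ≈ -1.0115e+5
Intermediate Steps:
g = 4*√21/7 (g = √(1/(-7) + 7) = √(-⅐ + 7) = √(48/7) = 4*√21/7 ≈ 2.6186)
a(I) = √(5 + 4*√21/7) (a(I) = √(4*√21/7 + 5) = √(5 + 4*√21/7))
a(12) - 1466*69 = √(245 + 28*√21)/7 - 1466*69 = √(245 + 28*√21)/7 - 101154 = -101154 + √(245 + 28*√21)/7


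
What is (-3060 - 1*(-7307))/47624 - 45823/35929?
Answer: -2029684089/1711082696 ≈ -1.1862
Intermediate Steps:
(-3060 - 1*(-7307))/47624 - 45823/35929 = (-3060 + 7307)*(1/47624) - 45823*1/35929 = 4247*(1/47624) - 45823/35929 = 4247/47624 - 45823/35929 = -2029684089/1711082696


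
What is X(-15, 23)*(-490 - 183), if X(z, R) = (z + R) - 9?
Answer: 673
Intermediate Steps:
X(z, R) = -9 + R + z (X(z, R) = (R + z) - 9 = -9 + R + z)
X(-15, 23)*(-490 - 183) = (-9 + 23 - 15)*(-490 - 183) = -1*(-673) = 673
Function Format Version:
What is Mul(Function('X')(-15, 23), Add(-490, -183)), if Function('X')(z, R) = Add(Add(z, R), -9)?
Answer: 673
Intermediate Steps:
Function('X')(z, R) = Add(-9, R, z) (Function('X')(z, R) = Add(Add(R, z), -9) = Add(-9, R, z))
Mul(Function('X')(-15, 23), Add(-490, -183)) = Mul(Add(-9, 23, -15), Add(-490, -183)) = Mul(-1, -673) = 673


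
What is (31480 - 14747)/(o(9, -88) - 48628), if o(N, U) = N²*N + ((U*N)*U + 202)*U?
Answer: -16733/6198923 ≈ -0.0026993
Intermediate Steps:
o(N, U) = N³ + U*(202 + N*U²) (o(N, U) = N³ + ((N*U)*U + 202)*U = N³ + (N*U² + 202)*U = N³ + (202 + N*U²)*U = N³ + U*(202 + N*U²))
(31480 - 14747)/(o(9, -88) - 48628) = (31480 - 14747)/((9³ + 202*(-88) + 9*(-88)³) - 48628) = 16733/((729 - 17776 + 9*(-681472)) - 48628) = 16733/((729 - 17776 - 6133248) - 48628) = 16733/(-6150295 - 48628) = 16733/(-6198923) = 16733*(-1/6198923) = -16733/6198923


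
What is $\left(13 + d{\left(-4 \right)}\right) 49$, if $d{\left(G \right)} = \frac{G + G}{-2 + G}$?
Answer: $\frac{2107}{3} \approx 702.33$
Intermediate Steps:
$d{\left(G \right)} = \frac{2 G}{-2 + G}$
$\left(13 + d{\left(-4 \right)}\right) 49 = \left(13 + 2 \left(-4\right) \frac{1}{-2 - 4}\right) 49 = \left(13 + 2 \left(-4\right) \frac{1}{-6}\right) 49 = \left(13 + 2 \left(-4\right) \left(- \frac{1}{6}\right)\right) 49 = \left(13 + \frac{4}{3}\right) 49 = \frac{43}{3} \cdot 49 = \frac{2107}{3}$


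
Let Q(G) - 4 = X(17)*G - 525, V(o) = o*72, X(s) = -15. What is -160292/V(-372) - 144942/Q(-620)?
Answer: -618730765/58784184 ≈ -10.525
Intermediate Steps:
V(o) = 72*o
Q(G) = -521 - 15*G (Q(G) = 4 + (-15*G - 525) = 4 + (-525 - 15*G) = -521 - 15*G)
-160292/V(-372) - 144942/Q(-620) = -160292/(72*(-372)) - 144942/(-521 - 15*(-620)) = -160292/(-26784) - 144942/(-521 + 9300) = -160292*(-1/26784) - 144942/8779 = 40073/6696 - 144942*1/8779 = 40073/6696 - 144942/8779 = -618730765/58784184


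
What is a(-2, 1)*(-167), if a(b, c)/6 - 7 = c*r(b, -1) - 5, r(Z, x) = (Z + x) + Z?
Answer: 3006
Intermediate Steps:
r(Z, x) = x + 2*Z
a(b, c) = 12 + 6*c*(-1 + 2*b) (a(b, c) = 42 + 6*(c*(-1 + 2*b) - 5) = 42 + 6*(-5 + c*(-1 + 2*b)) = 42 + (-30 + 6*c*(-1 + 2*b)) = 12 + 6*c*(-1 + 2*b))
a(-2, 1)*(-167) = (12 + 6*1*(-1 + 2*(-2)))*(-167) = (12 + 6*1*(-1 - 4))*(-167) = (12 + 6*1*(-5))*(-167) = (12 - 30)*(-167) = -18*(-167) = 3006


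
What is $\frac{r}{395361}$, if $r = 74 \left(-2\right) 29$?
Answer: $- \frac{4292}{395361} \approx -0.010856$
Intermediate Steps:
$r = -4292$ ($r = \left(-148\right) 29 = -4292$)
$\frac{r}{395361} = - \frac{4292}{395361}$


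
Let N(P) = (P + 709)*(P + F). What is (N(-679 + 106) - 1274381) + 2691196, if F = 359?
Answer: 1387711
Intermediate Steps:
N(P) = (359 + P)*(709 + P) (N(P) = (P + 709)*(P + 359) = (709 + P)*(359 + P) = (359 + P)*(709 + P))
(N(-679 + 106) - 1274381) + 2691196 = ((254531 + (-679 + 106)**2 + 1068*(-679 + 106)) - 1274381) + 2691196 = ((254531 + (-573)**2 + 1068*(-573)) - 1274381) + 2691196 = ((254531 + 328329 - 611964) - 1274381) + 2691196 = (-29104 - 1274381) + 2691196 = -1303485 + 2691196 = 1387711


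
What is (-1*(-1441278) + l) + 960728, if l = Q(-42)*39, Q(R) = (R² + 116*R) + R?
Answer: 2279156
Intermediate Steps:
Q(R) = R² + 117*R
l = -122850 (l = -42*(117 - 42)*39 = -42*75*39 = -3150*39 = -122850)
(-1*(-1441278) + l) + 960728 = (-1*(-1441278) - 122850) + 960728 = (1441278 - 122850) + 960728 = 1318428 + 960728 = 2279156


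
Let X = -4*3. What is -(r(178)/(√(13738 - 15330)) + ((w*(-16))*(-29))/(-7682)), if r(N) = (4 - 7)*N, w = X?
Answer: -2784/3841 - 267*I*√398/398 ≈ -0.72481 - 13.383*I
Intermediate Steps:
X = -12
w = -12
r(N) = -3*N
-(r(178)/(√(13738 - 15330)) + ((w*(-16))*(-29))/(-7682)) = -((-3*178)/(√(13738 - 15330)) + (-12*(-16)*(-29))/(-7682)) = -(-534*(-I*√398/796) + (192*(-29))*(-1/7682)) = -(-534*(-I*√398/796) - 5568*(-1/7682)) = -(-(-267)*I*√398/398 + 2784/3841) = -(267*I*√398/398 + 2784/3841) = -(2784/3841 + 267*I*√398/398) = -2784/3841 - 267*I*√398/398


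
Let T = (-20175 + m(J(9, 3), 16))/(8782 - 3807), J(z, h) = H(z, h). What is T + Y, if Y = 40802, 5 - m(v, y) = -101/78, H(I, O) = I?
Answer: 15831642941/388050 ≈ 40798.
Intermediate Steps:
J(z, h) = z
m(v, y) = 491/78 (m(v, y) = 5 - (-101)/78 = 5 - 1*(-101/78) = 5 + 101/78 = 491/78)
T = -1573159/388050 (T = (-20175 + 491/78)/(8782 - 3807) = -1573159/78/4975 = -1573159/78*1/4975 = -1573159/388050 ≈ -4.0540)
T + Y = -1573159/388050 + 40802 = 15831642941/388050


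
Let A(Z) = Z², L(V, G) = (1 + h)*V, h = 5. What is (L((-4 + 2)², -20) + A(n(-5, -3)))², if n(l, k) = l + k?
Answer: 7744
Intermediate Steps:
n(l, k) = k + l
L(V, G) = 6*V (L(V, G) = (1 + 5)*V = 6*V)
(L((-4 + 2)², -20) + A(n(-5, -3)))² = (6*(-4 + 2)² + (-3 - 5)²)² = (6*(-2)² + (-8)²)² = (6*4 + 64)² = (24 + 64)² = 88² = 7744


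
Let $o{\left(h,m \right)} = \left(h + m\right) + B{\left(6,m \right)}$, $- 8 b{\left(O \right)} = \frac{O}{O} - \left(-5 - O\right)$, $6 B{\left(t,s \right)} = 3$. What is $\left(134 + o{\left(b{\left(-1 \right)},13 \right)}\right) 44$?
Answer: $\frac{12925}{2} \approx 6462.5$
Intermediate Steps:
$B{\left(t,s \right)} = \frac{1}{2}$ ($B{\left(t,s \right)} = \frac{1}{6} \cdot 3 = \frac{1}{2}$)
$b{\left(O \right)} = - \frac{3}{4} - \frac{O}{8}$ ($b{\left(O \right)} = - \frac{\frac{O}{O} - \left(-5 - O\right)}{8} = - \frac{1 + \left(5 + O\right)}{8} = - \frac{6 + O}{8} = - \frac{3}{4} - \frac{O}{8}$)
$o{\left(h,m \right)} = \frac{1}{2} + h + m$ ($o{\left(h,m \right)} = \left(h + m\right) + \frac{1}{2} = \frac{1}{2} + h + m$)
$\left(134 + o{\left(b{\left(-1 \right)},13 \right)}\right) 44 = \left(134 + \left(\frac{1}{2} - \frac{5}{8} + 13\right)\right) 44 = \left(134 + \frac{103}{8}\right) 44 = \frac{1175}{8} \cdot 44 = \frac{12925}{2}$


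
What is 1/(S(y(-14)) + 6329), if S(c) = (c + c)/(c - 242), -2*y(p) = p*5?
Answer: 207/1310033 ≈ 0.00015801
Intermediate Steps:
y(p) = -5*p/2 (y(p) = -p*5/2 = -5*p/2)
S(c) = 2*c/(-242 + c) (S(c) = (2*c)/(-242 + c) = 2*c/(-242 + c))
1/(S(y(-14)) + 6329) = 1/(2*(-5/2*(-14))/(-242 - 5/2*(-14)) + 6329) = 1/(2*35/(-242 + 35) + 6329) = 1/(2*35/(-207) + 6329) = 1/(2*35*(-1/207) + 6329) = 1/(-70/207 + 6329) = 1/(1310033/207) = 207/1310033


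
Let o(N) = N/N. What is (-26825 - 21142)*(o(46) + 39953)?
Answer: -1916473518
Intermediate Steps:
o(N) = 1
(-26825 - 21142)*(o(46) + 39953) = (-26825 - 21142)*(1 + 39953) = -47967*39954 = -1916473518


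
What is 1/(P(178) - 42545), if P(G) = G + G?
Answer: -1/42189 ≈ -2.3703e-5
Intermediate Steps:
P(G) = 2*G
1/(P(178) - 42545) = 1/(2*178 - 42545) = 1/(356 - 42545) = 1/(-42189) = -1/42189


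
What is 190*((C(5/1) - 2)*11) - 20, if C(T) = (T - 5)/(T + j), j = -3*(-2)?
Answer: -4200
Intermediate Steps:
j = 6
C(T) = (-5 + T)/(6 + T) (C(T) = (T - 5)/(T + 6) = (-5 + T)/(6 + T))
190*((C(5/1) - 2)*11) - 20 = 190*(((-5 + 5/1)/(6 + 5/1) - 2)*11) - 20 = 190*(((-5 + 5*1)/(6 + 5*1) - 2)*11) - 20 = 190*(((-5 + 5)/(6 + 5) - 2)*11) - 20 = 190*((0/11 - 2)*11) - 20 = 190*(((1/11)*0 - 2)*11) - 20 = 190*((0 - 2)*11) - 20 = 190*(-2*11) - 20 = 190*(-22) - 20 = -4180 - 20 = -4200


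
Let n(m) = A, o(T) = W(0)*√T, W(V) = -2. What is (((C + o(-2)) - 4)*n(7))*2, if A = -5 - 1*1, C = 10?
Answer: -72 + 24*I*√2 ≈ -72.0 + 33.941*I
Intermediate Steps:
A = -6 (A = -5 - 1 = -6)
o(T) = -2*√T
n(m) = -6
(((C + o(-2)) - 4)*n(7))*2 = (((10 - 2*I*√2) - 4)*(-6))*2 = ((6 - 2*I*√2)*(-6))*2 = (-36 + 12*I*√2)*2 = -72 + 24*I*√2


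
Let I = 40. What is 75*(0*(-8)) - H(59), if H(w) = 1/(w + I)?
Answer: -1/99 ≈ -0.010101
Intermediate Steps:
H(w) = 1/(40 + w) (H(w) = 1/(w + 40) = 1/(40 + w))
75*(0*(-8)) - H(59) = 75*(0*(-8)) - 1/(40 + 59) = 75*0 - 1/99 = 0 - 1*1/99 = 0 - 1/99 = -1/99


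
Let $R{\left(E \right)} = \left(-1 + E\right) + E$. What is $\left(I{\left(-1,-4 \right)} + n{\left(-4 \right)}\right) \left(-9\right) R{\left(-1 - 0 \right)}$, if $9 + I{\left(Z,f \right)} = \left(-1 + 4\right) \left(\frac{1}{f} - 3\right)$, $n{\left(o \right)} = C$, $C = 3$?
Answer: $- \frac{1701}{4} \approx -425.25$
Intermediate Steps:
$n{\left(o \right)} = 3$
$I{\left(Z,f \right)} = -18 + \frac{3}{f}$ ($I{\left(Z,f \right)} = -9 + \left(-1 + 4\right) \left(\frac{1}{f} - 3\right) = -9 + 3 \left(-3 + \frac{1}{f}\right) = -9 - \left(9 - \frac{3}{f}\right) = -18 + \frac{3}{f}$)
$R{\left(E \right)} = -1 + 2 E$
$\left(I{\left(-1,-4 \right)} + n{\left(-4 \right)}\right) \left(-9\right) R{\left(-1 - 0 \right)} = \left(\left(-18 + \frac{3}{-4}\right) + 3\right) \left(-9\right) \left(-1 + 2 \left(-1 - 0\right)\right) = \left(\left(-18 + 3 \left(- \frac{1}{4}\right)\right) + 3\right) \left(-9\right) \left(-1 + 2 \left(-1 + 0\right)\right) = \left(\left(-18 - \frac{3}{4}\right) + 3\right) \left(-9\right) \left(-1 + 2 \left(-1\right)\right) = \left(- \frac{75}{4} + 3\right) \left(-9\right) \left(-1 - 2\right) = \left(- \frac{63}{4}\right) \left(-9\right) \left(-3\right) = \frac{567}{4} \left(-3\right) = - \frac{1701}{4}$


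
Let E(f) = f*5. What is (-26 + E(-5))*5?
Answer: -255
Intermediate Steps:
E(f) = 5*f
(-26 + E(-5))*5 = (-26 + 5*(-5))*5 = (-26 - 25)*5 = -51*5 = -255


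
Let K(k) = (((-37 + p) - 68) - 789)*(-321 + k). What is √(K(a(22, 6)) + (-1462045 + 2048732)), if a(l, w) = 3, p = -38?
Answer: √883063 ≈ 939.71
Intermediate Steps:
K(k) = 299172 - 932*k (K(k) = (((-37 - 38) - 68) - 789)*(-321 + k) = ((-75 - 68) - 789)*(-321 + k) = (-143 - 789)*(-321 + k) = -932*(-321 + k) = 299172 - 932*k)
√(K(a(22, 6)) + (-1462045 + 2048732)) = √((299172 - 932*3) + (-1462045 + 2048732)) = √((299172 - 2796) + 586687) = √(296376 + 586687) = √883063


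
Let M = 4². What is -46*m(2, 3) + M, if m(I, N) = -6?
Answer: 292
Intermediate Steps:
M = 16
-46*m(2, 3) + M = -46*(-6) + 16 = 276 + 16 = 292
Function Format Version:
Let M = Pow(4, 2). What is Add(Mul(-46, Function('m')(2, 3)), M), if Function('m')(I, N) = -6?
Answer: 292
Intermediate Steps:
M = 16
Add(Mul(-46, Function('m')(2, 3)), M) = Add(Mul(-46, -6), 16) = Add(276, 16) = 292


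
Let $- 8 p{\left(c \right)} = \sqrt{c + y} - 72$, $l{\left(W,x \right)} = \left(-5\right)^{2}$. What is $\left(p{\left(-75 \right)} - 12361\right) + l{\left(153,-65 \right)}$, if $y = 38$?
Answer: $-12327 - \frac{i \sqrt{37}}{8} \approx -12327.0 - 0.76035 i$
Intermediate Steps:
$l{\left(W,x \right)} = 25$
$p{\left(c \right)} = 9 - \frac{\sqrt{38 + c}}{8}$ ($p{\left(c \right)} = - \frac{\sqrt{c + 38} - 72}{8} = - \frac{\sqrt{38 + c} - 72}{8} = - \frac{-72 + \sqrt{38 + c}}{8} = 9 - \frac{\sqrt{38 + c}}{8}$)
$\left(p{\left(-75 \right)} - 12361\right) + l{\left(153,-65 \right)} = \left(\left(9 - \frac{\sqrt{38 - 75}}{8}\right) - 12361\right) + 25 = \left(\left(9 - \frac{\sqrt{-37}}{8}\right) - 12361\right) + 25 = \left(\left(9 - \frac{i \sqrt{37}}{8}\right) - 12361\right) + 25 = \left(-12352 - \frac{i \sqrt{37}}{8}\right) + 25 = -12327 - \frac{i \sqrt{37}}{8}$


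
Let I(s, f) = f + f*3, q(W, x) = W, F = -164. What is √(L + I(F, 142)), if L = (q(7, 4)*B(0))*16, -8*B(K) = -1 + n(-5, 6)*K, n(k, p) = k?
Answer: √582 ≈ 24.125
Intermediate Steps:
B(K) = ⅛ + 5*K/8 (B(K) = -(-1 - 5*K)/8 = ⅛ + 5*K/8)
I(s, f) = 4*f (I(s, f) = f + 3*f = 4*f)
L = 14 (L = (7*(⅛ + (5/8)*0))*16 = (7*(⅛ + 0))*16 = (7*(⅛))*16 = (7/8)*16 = 14)
√(L + I(F, 142)) = √(14 + 4*142) = √(14 + 568) = √582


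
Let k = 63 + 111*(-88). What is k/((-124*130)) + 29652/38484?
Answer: 14191291/10339368 ≈ 1.3725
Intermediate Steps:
k = -9705 (k = 63 - 9768 = -9705)
k/((-124*130)) + 29652/38484 = -9705/((-124*130)) + 29652/38484 = -9705/(-16120) + 29652*(1/38484) = -9705*(-1/16120) + 2471/3207 = 1941/3224 + 2471/3207 = 14191291/10339368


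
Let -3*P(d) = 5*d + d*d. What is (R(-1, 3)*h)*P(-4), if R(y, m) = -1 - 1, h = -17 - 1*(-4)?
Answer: 104/3 ≈ 34.667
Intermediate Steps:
h = -13 (h = -17 + 4 = -13)
R(y, m) = -2
P(d) = -5*d/3 - d**2/3 (P(d) = -(5*d + d*d)/3 = -(5*d + d**2)/3 = -(d**2 + 5*d)/3 = -5*d/3 - d**2/3)
(R(-1, 3)*h)*P(-4) = (-2*(-13))*(-1/3*(-4)*(5 - 4)) = 26*(-1/3*(-4)*1) = 26*(4/3) = 104/3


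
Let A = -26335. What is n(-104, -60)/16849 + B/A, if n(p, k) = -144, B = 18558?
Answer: -316475982/443718415 ≈ -0.71324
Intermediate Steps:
n(-104, -60)/16849 + B/A = -144/16849 + 18558/(-26335) = -144*1/16849 + 18558*(-1/26335) = -144/16849 - 18558/26335 = -316475982/443718415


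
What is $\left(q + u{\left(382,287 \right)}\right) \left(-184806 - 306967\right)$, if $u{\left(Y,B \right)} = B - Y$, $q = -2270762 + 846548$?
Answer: $700436709857$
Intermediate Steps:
$q = -1424214$
$\left(q + u{\left(382,287 \right)}\right) \left(-184806 - 306967\right) = \left(-1424214 + \left(287 - 382\right)\right) \left(-184806 - 306967\right) = \left(-1424214 + \left(287 - 382\right)\right) \left(-491773\right) = \left(-1424214 - 95\right) \left(-491773\right) = \left(-1424309\right) \left(-491773\right) = 700436709857$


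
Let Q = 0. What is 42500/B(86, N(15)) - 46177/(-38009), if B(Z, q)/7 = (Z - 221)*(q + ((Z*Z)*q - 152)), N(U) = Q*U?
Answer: 412412339/272980638 ≈ 1.5108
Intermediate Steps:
N(U) = 0 (N(U) = 0*U = 0)
B(Z, q) = 7*(-221 + Z)*(-152 + q + q*Z²) (B(Z, q) = 7*((Z - 221)*(q + ((Z*Z)*q - 152))) = 7*((-221 + Z)*(q + (Z²*q - 152))) = 7*((-221 + Z)*(q + (q*Z² - 152))) = 7*((-221 + Z)*(q + (-152 + q*Z²))) = 7*((-221 + Z)*(-152 + q + q*Z²)) = 7*(-221 + Z)*(-152 + q + q*Z²))
42500/B(86, N(15)) - 46177/(-38009) = 42500/(235144 - 1547*0 - 1064*86 - 1547*0*86² + 7*86*0 + 7*0*86³) - 46177/(-38009) = 42500/(235144 + 0 - 91504 - 1547*0*7396 + 0 + 7*0*636056) - 46177*(-1/38009) = 42500/(235144 + 0 - 91504 + 0 + 0 + 0) + 46177/38009 = 42500/143640 + 46177/38009 = 42500*(1/143640) + 46177/38009 = 2125/7182 + 46177/38009 = 412412339/272980638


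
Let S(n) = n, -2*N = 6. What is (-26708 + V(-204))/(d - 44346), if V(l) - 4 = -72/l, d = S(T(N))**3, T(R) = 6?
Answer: 226981/375105 ≈ 0.60511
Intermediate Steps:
N = -3 (N = -1/2*6 = -3)
d = 216 (d = 6**3 = 216)
V(l) = 4 - 72/l
(-26708 + V(-204))/(d - 44346) = (-26708 + (4 - 72/(-204)))/(216 - 44346) = (-26708 + (4 - 72*(-1/204)))/(-44130) = (-26708 + (4 + 6/17))*(-1/44130) = (-26708 + 74/17)*(-1/44130) = -453962/17*(-1/44130) = 226981/375105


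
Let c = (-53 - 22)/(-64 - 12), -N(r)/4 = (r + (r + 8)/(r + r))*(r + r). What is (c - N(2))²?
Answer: 30769209/5776 ≈ 5327.1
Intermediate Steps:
N(r) = -8*r*(r + (8 + r)/(2*r)) (N(r) = -4*(r + (r + 8)/(r + r))*(r + r) = -4*(r + (8 + r)/((2*r)))*2*r = -4*(r + (8 + r)*(1/(2*r)))*2*r = -4*(r + (8 + r)/(2*r))*2*r = -8*r*(r + (8 + r)/(2*r)))
c = 75/76 (c = -75/(-76) = -75*(-1/76) = 75/76 ≈ 0.98684)
(c - N(2))² = (75/76 - (-32 - 8*2² - 4*2))² = (75/76 - (-32 - 8*4 - 8))² = (75/76 - (-32 - 32 - 8))² = (75/76 - 1*(-72))² = (75/76 + 72)² = (5547/76)² = 30769209/5776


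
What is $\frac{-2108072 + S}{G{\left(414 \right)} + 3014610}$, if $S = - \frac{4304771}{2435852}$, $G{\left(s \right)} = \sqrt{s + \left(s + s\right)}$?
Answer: $- \frac{37391035770900725}{53470325413090244} + \frac{1711651900705 \sqrt{138}}{2459634969002151224} \approx -0.69928$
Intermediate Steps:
$G{\left(s \right)} = \sqrt{3} \sqrt{s}$ ($G{\left(s \right)} = \sqrt{s + 2 s} = \sqrt{3 s} = \sqrt{3} \sqrt{s}$)
$S = - \frac{4304771}{2435852}$ ($S = \left(-4304771\right) \frac{1}{2435852} = - \frac{4304771}{2435852} \approx -1.7673$)
$\frac{-2108072 + S}{G{\left(414 \right)} + 3014610} = \frac{-2108072 - \frac{4304771}{2435852}}{\sqrt{3} \sqrt{414} + 3014610} = - \frac{5134955702115}{2435852 \left(\sqrt{3} \cdot 3 \sqrt{46} + 3014610\right)} = - \frac{5134955702115}{2435852 \left(3 \sqrt{138} + 3014610\right)} = - \frac{5134955702115}{2435852 \left(3014610 + 3 \sqrt{138}\right)}$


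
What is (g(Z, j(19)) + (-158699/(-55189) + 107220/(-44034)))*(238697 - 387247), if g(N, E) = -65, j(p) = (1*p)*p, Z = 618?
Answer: 3884377513478200/405032071 ≈ 9.5903e+6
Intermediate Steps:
j(p) = p² (j(p) = p*p = p²)
(g(Z, j(19)) + (-158699/(-55189) + 107220/(-44034)))*(238697 - 387247) = (-65 + (-158699/(-55189) + 107220/(-44034)))*(238697 - 387247) = (-65 + (-158699*(-1/55189) + 107220*(-1/44034)))*(-148550) = (-65 + (158699/55189 - 17870/7339))*(-148550) = (-65 + 178464531/405032071)*(-148550) = -26148620084/405032071*(-148550) = 3884377513478200/405032071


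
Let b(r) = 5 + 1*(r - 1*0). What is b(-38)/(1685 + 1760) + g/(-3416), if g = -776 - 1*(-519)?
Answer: 772637/11768120 ≈ 0.065655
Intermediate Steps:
g = -257 (g = -776 + 519 = -257)
b(r) = 5 + r (b(r) = 5 + 1*(r + 0) = 5 + 1*r = 5 + r)
b(-38)/(1685 + 1760) + g/(-3416) = (5 - 38)/(1685 + 1760) - 257/(-3416) = -33/3445 - 257*(-1/3416) = -33*1/3445 + 257/3416 = -33/3445 + 257/3416 = 772637/11768120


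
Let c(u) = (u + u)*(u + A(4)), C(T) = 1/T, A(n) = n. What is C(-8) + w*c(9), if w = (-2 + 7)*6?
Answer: 56159/8 ≈ 7019.9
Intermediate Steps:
c(u) = 2*u*(4 + u) (c(u) = (u + u)*(u + 4) = (2*u)*(4 + u) = 2*u*(4 + u))
w = 30 (w = 5*6 = 30)
C(-8) + w*c(9) = 1/(-8) + 30*(2*9*(4 + 9)) = -⅛ + 30*(2*9*13) = -⅛ + 30*234 = -⅛ + 7020 = 56159/8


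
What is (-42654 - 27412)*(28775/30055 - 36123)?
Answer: 15213402413468/6011 ≈ 2.5309e+9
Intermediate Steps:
(-42654 - 27412)*(28775/30055 - 36123) = -70066*(28775*(1/30055) - 36123) = -70066*(5755/6011 - 36123) = -70066*(-217129598/6011) = 15213402413468/6011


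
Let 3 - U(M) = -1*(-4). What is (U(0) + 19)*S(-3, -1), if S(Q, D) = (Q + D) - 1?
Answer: -90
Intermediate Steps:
U(M) = -1 (U(M) = 3 - (-1)*(-4) = 3 - 1*4 = 3 - 4 = -1)
S(Q, D) = -1 + D + Q (S(Q, D) = (D + Q) - 1 = -1 + D + Q)
(U(0) + 19)*S(-3, -1) = (-1 + 19)*(-1 - 1 - 3) = 18*(-5) = -90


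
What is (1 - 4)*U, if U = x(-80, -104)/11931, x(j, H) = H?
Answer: 104/3977 ≈ 0.026150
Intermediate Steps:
U = -104/11931 ≈ -0.0087168
(1 - 4)*U = (1 - 4)*(-104/11931) = -3*(-104/11931) = 104/3977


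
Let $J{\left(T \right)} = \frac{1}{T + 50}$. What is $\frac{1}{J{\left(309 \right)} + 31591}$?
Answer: $\frac{359}{11341170} \approx 3.1655 \cdot 10^{-5}$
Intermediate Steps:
$J{\left(T \right)} = \frac{1}{50 + T}$
$\frac{1}{J{\left(309 \right)} + 31591} = \frac{1}{\frac{1}{50 + 309} + 31591} = \frac{1}{\frac{1}{359} + 31591} = \frac{1}{\frac{11341170}{359}} = \frac{359}{11341170}$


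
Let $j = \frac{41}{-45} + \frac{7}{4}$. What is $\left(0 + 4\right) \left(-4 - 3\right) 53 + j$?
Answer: $- \frac{266969}{180} \approx -1483.2$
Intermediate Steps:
$j = \frac{151}{180}$ ($j = 41 \left(- \frac{1}{45}\right) + 7 \cdot \frac{1}{4} = - \frac{41}{45} + \frac{7}{4} = \frac{151}{180} \approx 0.83889$)
$\left(0 + 4\right) \left(-4 - 3\right) 53 + j = \left(0 + 4\right) \left(-4 - 3\right) 53 + \frac{151}{180} = 4 \left(-7\right) 53 + \frac{151}{180} = \left(-28\right) 53 + \frac{151}{180} = -1484 + \frac{151}{180} = - \frac{266969}{180}$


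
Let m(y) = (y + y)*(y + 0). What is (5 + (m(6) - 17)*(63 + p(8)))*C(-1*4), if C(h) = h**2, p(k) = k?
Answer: 62560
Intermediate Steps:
m(y) = 2*y**2 (m(y) = (2*y)*y = 2*y**2)
(5 + (m(6) - 17)*(63 + p(8)))*C(-1*4) = (5 + (2*6**2 - 17)*(63 + 8))*(-1*4)**2 = (5 + (2*36 - 17)*71)*(-4)**2 = (5 + (72 - 17)*71)*16 = (5 + 55*71)*16 = (5 + 3905)*16 = 3910*16 = 62560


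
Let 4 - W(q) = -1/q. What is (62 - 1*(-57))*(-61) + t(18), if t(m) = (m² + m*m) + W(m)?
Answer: -118925/18 ≈ -6606.9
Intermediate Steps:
W(q) = 4 + 1/q (W(q) = 4 - (-1)/q = 4 + 1/q)
t(m) = 4 + 1/m + 2*m² (t(m) = (m² + m*m) + (4 + 1/m) = (m² + m²) + (4 + 1/m) = 2*m² + (4 + 1/m) = 4 + 1/m + 2*m²)
(62 - 1*(-57))*(-61) + t(18) = (62 - 1*(-57))*(-61) + (4 + 1/18 + 2*18²) = (62 + 57)*(-61) + (4 + 1/18 + 2*324) = 119*(-61) + (4 + 1/18 + 648) = -7259 + 11737/18 = -118925/18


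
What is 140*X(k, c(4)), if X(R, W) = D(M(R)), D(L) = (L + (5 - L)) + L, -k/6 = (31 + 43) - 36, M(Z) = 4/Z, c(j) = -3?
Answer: 39760/57 ≈ 697.54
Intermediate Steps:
k = -228 (k = -6*((31 + 43) - 36) = -6*(74 - 36) = -6*38 = -228)
D(L) = 5 + L
X(R, W) = 5 + 4/R
140*X(k, c(4)) = 140*(5 + 4/(-228)) = 140*(5 + 4*(-1/228)) = 140*(5 - 1/57) = 140*(284/57) = 39760/57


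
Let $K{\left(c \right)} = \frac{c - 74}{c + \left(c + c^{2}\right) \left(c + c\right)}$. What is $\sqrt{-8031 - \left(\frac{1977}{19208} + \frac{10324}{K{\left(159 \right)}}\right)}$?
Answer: $\frac{143 i \sqrt{46149336210}}{980} \approx 31347.0 i$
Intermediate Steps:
$K{\left(c \right)} = \frac{-74 + c}{c + 2 c \left(c + c^{2}\right)}$ ($K{\left(c \right)} = \frac{-74 + c}{c + \left(c + c^{2}\right) 2 c} = \frac{-74 + c}{c + 2 c \left(c + c^{2}\right)}$)
$\sqrt{-8031 - \left(\frac{1977}{19208} + \frac{10324}{K{\left(159 \right)}}\right)} = \sqrt{-8031 - \left(\frac{1977}{19208} + 10324 \frac{159 \left(1 + 2 \cdot 159 + 2 \cdot 159^{2}\right)}{-74 + 159}\right)} = \sqrt{-8031 - \left(\frac{1977}{19208} + \frac{10324}{\frac{1}{159} \frac{1}{1 + 318 + 2 \cdot 25281} \cdot 85}\right)} = \sqrt{-8031 - \left(\frac{1977}{19208} + \frac{10324}{\frac{1}{159} \frac{1}{1 + 318 + 50562} \cdot 85}\right)} = \sqrt{-8031 - \left(\frac{1977}{19208} + \frac{10324}{\frac{1}{159} \cdot \frac{1}{50881} \cdot 85}\right)} = \sqrt{-8031 - \left(\frac{1977}{19208} + \frac{10324}{\frac{5}{475887}}\right)} = \sqrt{-8031 - \frac{94370006318589}{96040}} = \sqrt{- \frac{94370777615829}{96040}} = \frac{143 i \sqrt{46149336210}}{980}$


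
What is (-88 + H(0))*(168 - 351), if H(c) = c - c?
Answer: 16104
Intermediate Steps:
H(c) = 0
(-88 + H(0))*(168 - 351) = (-88 + 0)*(168 - 351) = -88*(-183) = 16104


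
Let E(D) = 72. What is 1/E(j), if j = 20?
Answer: 1/72 ≈ 0.013889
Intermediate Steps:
1/E(j) = 1/72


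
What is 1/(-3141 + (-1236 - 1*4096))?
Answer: -1/8473 ≈ -0.00011802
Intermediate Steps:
1/(-3141 + (-1236 - 1*4096)) = 1/(-3141 + (-1236 - 4096)) = 1/(-3141 - 5332) = 1/(-8473) = -1/8473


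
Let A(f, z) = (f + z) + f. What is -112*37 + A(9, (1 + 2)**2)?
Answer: -4117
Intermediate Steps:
A(f, z) = z + 2*f
-112*37 + A(9, (1 + 2)**2) = -112*37 + ((1 + 2)**2 + 2*9) = -4144 + (3**2 + 18) = -4144 + (9 + 18) = -4144 + 27 = -4117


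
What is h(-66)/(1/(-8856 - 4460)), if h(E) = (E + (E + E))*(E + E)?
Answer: -348026976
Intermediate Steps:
h(E) = 6*E**2 (h(E) = (E + 2*E)*(2*E) = (3*E)*(2*E) = 6*E**2)
h(-66)/(1/(-8856 - 4460)) = (6*(-66)**2)/(1/(-8856 - 4460)) = (6*4356)/(1/(-13316)) = 26136/(-1/13316) = 26136*(-13316) = -348026976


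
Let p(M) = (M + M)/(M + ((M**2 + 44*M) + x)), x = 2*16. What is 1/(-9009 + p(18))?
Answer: -583/5252229 ≈ -0.00011100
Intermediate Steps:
x = 32
p(M) = 2*M/(32 + M**2 + 45*M) (p(M) = (M + M)/(M + ((M**2 + 44*M) + 32)) = (2*M)/(M + (32 + M**2 + 44*M)) = (2*M)/(32 + M**2 + 45*M) = 2*M/(32 + M**2 + 45*M))
1/(-9009 + p(18)) = 1/(-9009 + 2*18/(32 + 18**2 + 45*18)) = 1/(-9009 + 2*18/(32 + 324 + 810)) = 1/(-9009 + 2*18/1166) = 1/(-9009 + 2*18*(1/1166)) = 1/(-9009 + 18/583) = 1/(-5252229/583) = -583/5252229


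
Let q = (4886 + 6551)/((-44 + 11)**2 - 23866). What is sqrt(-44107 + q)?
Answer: 4*I*sqrt(1430162955722)/22777 ≈ 210.02*I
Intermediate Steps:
q = -11437/22777 (q = 11437/((-33)**2 - 23866) = 11437/(1089 - 23866) = 11437/(-22777) = 11437*(-1/22777) = -11437/22777 ≈ -0.50213)
sqrt(-44107 + q) = sqrt(-44107 - 11437/22777) = sqrt(-1004636576/22777) = 4*I*sqrt(1430162955722)/22777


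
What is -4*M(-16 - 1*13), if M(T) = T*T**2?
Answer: 97556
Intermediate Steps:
M(T) = T**3
-4*M(-16 - 1*13) = -4*(-16 - 1*13)**3 = -4*(-16 - 13)**3 = -4*(-29)**3 = -4*(-24389) = 97556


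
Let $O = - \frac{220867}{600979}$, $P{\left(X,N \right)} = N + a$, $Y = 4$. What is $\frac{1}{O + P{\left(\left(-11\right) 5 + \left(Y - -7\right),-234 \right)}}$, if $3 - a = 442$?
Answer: $- \frac{600979}{404679734} \approx -0.0014851$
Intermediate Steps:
$a = -439$ ($a = 3 - 442 = -439$)
$P{\left(X,N \right)} = -439 + N$ ($P{\left(X,N \right)} = N - 439 = -439 + N$)
$O = - \frac{220867}{600979}$ ($O = \left(-220867\right) \frac{1}{600979} = - \frac{220867}{600979} \approx -0.36751$)
$\frac{1}{O + P{\left(\left(-11\right) 5 + \left(Y - -7\right),-234 \right)}} = \frac{1}{- \frac{220867}{600979} - 673} = \frac{1}{- \frac{404679734}{600979}} = - \frac{600979}{404679734}$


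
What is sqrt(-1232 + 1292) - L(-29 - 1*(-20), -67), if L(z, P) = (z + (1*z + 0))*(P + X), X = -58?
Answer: -2250 + 2*sqrt(15) ≈ -2242.3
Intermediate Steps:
L(z, P) = 2*z*(-58 + P) (L(z, P) = (z + (1*z + 0))*(P - 58) = (z + (z + 0))*(-58 + P) = (z + z)*(-58 + P) = (2*z)*(-58 + P) = 2*z*(-58 + P))
sqrt(-1232 + 1292) - L(-29 - 1*(-20), -67) = sqrt(-1232 + 1292) - 2*(-29 - 1*(-20))*(-58 - 67) = sqrt(60) - 2*(-29 + 20)*(-125) = 2*sqrt(15) - 2*(-9)*(-125) = 2*sqrt(15) - 1*2250 = 2*sqrt(15) - 2250 = -2250 + 2*sqrt(15)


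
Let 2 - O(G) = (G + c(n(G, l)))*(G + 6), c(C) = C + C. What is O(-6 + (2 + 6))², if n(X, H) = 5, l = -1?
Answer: 8836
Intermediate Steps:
c(C) = 2*C
O(G) = 2 - (6 + G)*(10 + G) (O(G) = 2 - (G + 2*5)*(G + 6) = 2 - (G + 10)*(6 + G) = 2 - (10 + G)*(6 + G) = 2 - (6 + G)*(10 + G))
O(-6 + (2 + 6))² = (-58 - (-6 + (2 + 6))² - 16*(-6 + (2 + 6)))² = (-58 - (-6 + 8)² - 16*(-6 + 8))² = (-58 - 1*2² - 16*2)² = (-58 - 1*4 - 32)² = (-58 - 4 - 32)² = (-94)² = 8836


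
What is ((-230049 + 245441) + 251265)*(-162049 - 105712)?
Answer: -71400344977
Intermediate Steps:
((-230049 + 245441) + 251265)*(-162049 - 105712) = (15392 + 251265)*(-267761) = 266657*(-267761) = -71400344977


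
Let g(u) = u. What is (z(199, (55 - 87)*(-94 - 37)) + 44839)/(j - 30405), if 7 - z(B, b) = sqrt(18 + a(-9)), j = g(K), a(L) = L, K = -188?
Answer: -44843/30593 ≈ -1.4658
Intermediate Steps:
j = -188
z(B, b) = 4 (z(B, b) = 7 - sqrt(18 - 9) = 7 - sqrt(9) = 7 - 1*3 = 7 - 3 = 4)
(z(199, (55 - 87)*(-94 - 37)) + 44839)/(j - 30405) = (4 + 44839)/(-188 - 30405) = 44843/(-30593) = 44843*(-1/30593) = -44843/30593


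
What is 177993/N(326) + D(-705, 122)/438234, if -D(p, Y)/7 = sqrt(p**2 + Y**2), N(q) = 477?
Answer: 19777/53 - 7*sqrt(511909)/438234 ≈ 373.14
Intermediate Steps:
D(p, Y) = -7*sqrt(Y**2 + p**2) (D(p, Y) = -7*sqrt(p**2 + Y**2) = -7*sqrt(Y**2 + p**2))
177993/N(326) + D(-705, 122)/438234 = 177993/477 - 7*sqrt(122**2 + (-705)**2)/438234 = 177993*(1/477) - 7*sqrt(14884 + 497025)*(1/438234) = 19777/53 - 7*sqrt(511909)*(1/438234) = 19777/53 - 7*sqrt(511909)/438234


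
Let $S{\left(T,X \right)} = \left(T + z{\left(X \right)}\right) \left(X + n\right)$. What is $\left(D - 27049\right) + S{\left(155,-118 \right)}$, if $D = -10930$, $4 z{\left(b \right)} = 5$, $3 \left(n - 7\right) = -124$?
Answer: $- \frac{741373}{12} \approx -61781.0$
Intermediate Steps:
$n = - \frac{103}{3}$ ($n = 7 + \frac{1}{3} \left(-124\right) = 7 - \frac{124}{3} = - \frac{103}{3} \approx -34.333$)
$z{\left(b \right)} = \frac{5}{4}$ ($z{\left(b \right)} = \frac{1}{4} \cdot 5 = \frac{5}{4}$)
$S{\left(T,X \right)} = \left(- \frac{103}{3} + X\right) \left(\frac{5}{4} + T\right)$ ($S{\left(T,X \right)} = \left(T + \frac{5}{4}\right) \left(X - \frac{103}{3}\right) = \left(\frac{5}{4} + T\right) \left(- \frac{103}{3} + X\right) = \left(- \frac{103}{3} + X\right) \left(\frac{5}{4} + T\right)$)
$\left(D - 27049\right) + S{\left(155,-118 \right)} = \left(-10930 - 27049\right) + \left(- \frac{515}{12} - \frac{15965}{3} + \frac{5}{4} \left(-118\right) + 155 \left(-118\right)\right) = -37979 - \frac{285625}{12} = - \frac{741373}{12}$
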